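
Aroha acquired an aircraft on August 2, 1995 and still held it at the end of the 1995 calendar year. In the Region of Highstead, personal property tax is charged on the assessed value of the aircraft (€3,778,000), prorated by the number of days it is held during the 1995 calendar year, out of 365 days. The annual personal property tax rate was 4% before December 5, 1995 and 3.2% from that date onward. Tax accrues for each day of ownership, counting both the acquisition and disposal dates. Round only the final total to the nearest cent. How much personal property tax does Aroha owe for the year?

€60,696.42

August 2 – December 4, 1995: 125 days at 4% → €3,778,000 × 4% × 125/365 = €51,753.4247
December 5 – December 31, 1995: 27 days at 3.2% → €3,778,000 × 3.2% × 27/365 = €8,942.9918
Total = €60,696.4164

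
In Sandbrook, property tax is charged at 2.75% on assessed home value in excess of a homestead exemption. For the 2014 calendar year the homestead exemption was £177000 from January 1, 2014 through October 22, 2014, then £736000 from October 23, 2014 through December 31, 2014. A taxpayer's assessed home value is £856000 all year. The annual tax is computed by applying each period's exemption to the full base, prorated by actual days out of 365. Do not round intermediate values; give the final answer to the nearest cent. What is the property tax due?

January 1 – October 22, 2014: 295 days, exemption £177000 → (£856000 − £177000) × 2.75% × 295/365 = £15091.4726
October 23 – December 31, 2014: 70 days, exemption £736000 → (£856000 − £736000) × 2.75% × 70/365 = £632.8767
Total = £15724.3493

£15724.35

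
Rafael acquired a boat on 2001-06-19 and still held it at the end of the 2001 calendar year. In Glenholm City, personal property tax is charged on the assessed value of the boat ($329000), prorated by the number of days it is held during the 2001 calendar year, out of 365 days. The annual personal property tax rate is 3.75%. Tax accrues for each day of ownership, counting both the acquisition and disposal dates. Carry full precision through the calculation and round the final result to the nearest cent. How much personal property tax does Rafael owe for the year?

$6625.07

Days held (2001-06-19 to 2001-12-31): 196 out of 365
Tax = $329000 × 3.75% × 196/365 = $6625.0685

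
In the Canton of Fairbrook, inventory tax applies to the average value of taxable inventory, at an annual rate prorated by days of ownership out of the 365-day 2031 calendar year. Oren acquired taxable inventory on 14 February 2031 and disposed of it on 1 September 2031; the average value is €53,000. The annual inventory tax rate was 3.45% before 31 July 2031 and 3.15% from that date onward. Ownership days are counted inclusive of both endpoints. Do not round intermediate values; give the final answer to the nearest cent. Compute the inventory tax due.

14 February – 30 July 2031: 167 days at 3.45% → €53,000 × 3.45% × 167/365 = €836.6014
31 July – 1 September 2031: 33 days at 3.15% → €53,000 × 3.15% × 33/365 = €150.9411
Total = €987.5425

€987.54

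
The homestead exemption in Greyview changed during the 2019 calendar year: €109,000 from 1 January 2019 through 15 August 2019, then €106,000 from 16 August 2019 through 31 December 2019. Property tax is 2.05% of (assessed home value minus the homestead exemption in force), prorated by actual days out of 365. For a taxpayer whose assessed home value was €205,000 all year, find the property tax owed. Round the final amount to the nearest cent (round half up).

1 January – 15 August 2019: 227 days, exemption €109,000 → (€205,000 − €109,000) × 2.05% × 227/365 = €1,223.9342
16 August – 31 December 2019: 138 days, exemption €106,000 → (€205,000 − €106,000) × 2.05% × 138/365 = €767.3178
Total = €1,991.2521

€1,991.25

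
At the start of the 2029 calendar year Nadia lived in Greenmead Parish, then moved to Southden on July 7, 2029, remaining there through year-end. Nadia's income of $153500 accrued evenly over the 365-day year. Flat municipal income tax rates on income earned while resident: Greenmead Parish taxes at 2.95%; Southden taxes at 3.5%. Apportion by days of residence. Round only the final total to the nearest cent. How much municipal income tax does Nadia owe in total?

$4939.97

Greenmead Parish, January 1 – July 6, 2029: 187 days → $153500 × 2.95% × 187/365 = $2319.9527
Southden, July 7 – December 31, 2029: 178 days → $153500 × 3.5% × 178/365 = $2620.0137
Total = $4939.9664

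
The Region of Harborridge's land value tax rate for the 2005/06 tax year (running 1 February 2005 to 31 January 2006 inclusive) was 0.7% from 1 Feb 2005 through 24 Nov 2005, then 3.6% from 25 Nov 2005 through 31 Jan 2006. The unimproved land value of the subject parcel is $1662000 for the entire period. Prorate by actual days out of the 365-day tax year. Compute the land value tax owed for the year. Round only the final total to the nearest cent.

$20613.35

1 Feb – 24 Nov 2005: 297 days at 0.7% → $1662000 × 0.7% × 297/365 = $9466.5699
25 Nov 2005 – 31 Jan 2006: 68 days at 3.6% → $1662000 × 3.6% × 68/365 = $11146.7836
Total = $20613.3534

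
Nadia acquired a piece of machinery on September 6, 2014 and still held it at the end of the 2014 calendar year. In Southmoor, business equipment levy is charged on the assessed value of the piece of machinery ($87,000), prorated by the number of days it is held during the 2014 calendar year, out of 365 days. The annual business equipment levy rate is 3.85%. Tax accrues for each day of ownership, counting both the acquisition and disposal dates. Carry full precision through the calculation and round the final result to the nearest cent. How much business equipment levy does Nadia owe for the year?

$1,073.68

Days held (September 6 – December 31, 2014): 117 out of 365
Tax = $87,000 × 3.85% × 117/365 = $1,073.6753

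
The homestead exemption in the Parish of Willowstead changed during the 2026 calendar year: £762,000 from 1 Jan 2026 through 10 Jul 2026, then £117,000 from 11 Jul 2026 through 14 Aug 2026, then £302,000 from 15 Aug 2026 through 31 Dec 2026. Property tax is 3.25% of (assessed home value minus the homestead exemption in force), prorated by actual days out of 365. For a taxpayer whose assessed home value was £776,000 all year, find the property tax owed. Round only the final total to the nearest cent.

£8,158.39

1 Jan – 10 Jul 2026: 191 days, exemption £762,000 → (£776,000 − £762,000) × 3.25% × 191/365 = £238.0959
11 Jul – 14 Aug 2026: 35 days, exemption £117,000 → (£776,000 − £117,000) × 3.25% × 35/365 = £2,053.7329
15 Aug – 31 Dec 2026: 139 days, exemption £302,000 → (£776,000 − £302,000) × 3.25% × 139/365 = £5,866.5616
Total = £8,158.3904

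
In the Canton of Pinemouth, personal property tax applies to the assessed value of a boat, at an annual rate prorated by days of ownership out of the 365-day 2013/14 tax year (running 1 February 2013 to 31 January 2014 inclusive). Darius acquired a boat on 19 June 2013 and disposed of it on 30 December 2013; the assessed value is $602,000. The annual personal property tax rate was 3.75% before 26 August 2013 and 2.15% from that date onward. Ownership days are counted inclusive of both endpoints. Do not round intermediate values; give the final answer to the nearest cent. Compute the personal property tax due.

$8,709.21

19 June – 25 August 2013: 68 days at 3.75% → $602,000 × 3.75% × 68/365 = $4,205.7534
26 August – 30 December 2013: 127 days at 2.15% → $602,000 × 2.15% × 127/365 = $4,503.4548
Total = $8,709.2082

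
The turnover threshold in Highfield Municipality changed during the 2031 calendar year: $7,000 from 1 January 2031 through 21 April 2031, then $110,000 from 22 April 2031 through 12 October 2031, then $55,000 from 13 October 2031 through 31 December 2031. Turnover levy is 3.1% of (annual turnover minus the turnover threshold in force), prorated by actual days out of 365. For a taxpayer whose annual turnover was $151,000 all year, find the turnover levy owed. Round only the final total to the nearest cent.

$2,615.72

1 January – 21 April 2031: 111 days, exemption $7,000 → ($151,000 − $7,000) × 3.1% × 111/365 = $1,357.5452
22 April – 12 October 2031: 174 days, exemption $110,000 → ($151,000 − $110,000) × 3.1% × 174/365 = $605.9014
13 October – 31 December 2031: 80 days, exemption $55,000 → ($151,000 − $55,000) × 3.1% × 80/365 = $652.2740
Total = $2,615.7205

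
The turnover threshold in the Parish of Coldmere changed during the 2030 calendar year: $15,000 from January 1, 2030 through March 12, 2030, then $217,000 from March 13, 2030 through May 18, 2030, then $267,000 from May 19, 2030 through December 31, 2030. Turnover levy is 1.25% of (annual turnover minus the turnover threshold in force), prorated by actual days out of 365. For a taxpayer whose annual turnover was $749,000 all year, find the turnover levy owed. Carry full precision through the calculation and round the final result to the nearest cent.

$6,752.47

January 1 – March 12, 2030: 71 days, exemption $15,000 → ($749,000 − $15,000) × 1.25% × 71/365 = $1,784.7260
March 13 – May 18, 2030: 67 days, exemption $217,000 → ($749,000 − $217,000) × 1.25% × 67/365 = $1,220.6849
May 19 – December 31, 2030: 227 days, exemption $267,000 → ($749,000 − $267,000) × 1.25% × 227/365 = $3,747.0548
Total = $6,752.4658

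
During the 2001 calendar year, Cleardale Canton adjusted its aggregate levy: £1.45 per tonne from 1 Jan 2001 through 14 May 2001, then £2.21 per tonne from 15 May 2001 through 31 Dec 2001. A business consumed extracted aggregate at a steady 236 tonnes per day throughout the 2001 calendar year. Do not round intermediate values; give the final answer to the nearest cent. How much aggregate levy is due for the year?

£166335.16

1 Jan – 14 May 2001: 134 days × 236 tonnes/day = 31,624 tonnes at £1.45/tonne → £45854.80
15 May – 31 Dec 2001: 231 days × 236 tonnes/day = 54,516 tonnes at £2.21/tonne → £120480.36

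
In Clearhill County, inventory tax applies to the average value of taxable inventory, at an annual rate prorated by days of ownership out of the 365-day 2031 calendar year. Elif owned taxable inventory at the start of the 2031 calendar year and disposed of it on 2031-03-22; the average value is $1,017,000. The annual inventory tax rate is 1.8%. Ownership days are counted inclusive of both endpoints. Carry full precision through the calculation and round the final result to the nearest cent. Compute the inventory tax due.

Days held (2031-01-01 to 2031-03-22): 81 out of 365
Tax = $1,017,000 × 1.8% × 81/365 = $4,062.4274

$4,062.43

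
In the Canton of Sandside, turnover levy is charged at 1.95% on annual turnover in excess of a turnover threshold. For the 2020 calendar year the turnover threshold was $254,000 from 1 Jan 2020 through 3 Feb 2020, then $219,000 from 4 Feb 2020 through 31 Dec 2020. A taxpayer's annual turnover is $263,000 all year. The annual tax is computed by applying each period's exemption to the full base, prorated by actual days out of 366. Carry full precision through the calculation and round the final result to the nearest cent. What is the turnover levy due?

$794.60

1 Jan – 3 Feb 2020: 34 days, exemption $254,000 → ($263,000 − $254,000) × 1.95% × 34/366 = $16.3033
4 Feb – 31 Dec 2020: 332 days, exemption $219,000 → ($263,000 − $219,000) × 1.95% × 332/366 = $778.2951
Total = $794.5984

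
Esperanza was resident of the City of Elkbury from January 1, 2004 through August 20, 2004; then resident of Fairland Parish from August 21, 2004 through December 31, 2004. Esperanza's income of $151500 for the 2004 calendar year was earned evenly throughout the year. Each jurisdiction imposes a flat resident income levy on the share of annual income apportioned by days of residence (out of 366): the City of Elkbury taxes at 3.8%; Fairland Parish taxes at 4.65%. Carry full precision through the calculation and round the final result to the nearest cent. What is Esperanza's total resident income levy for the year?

$6224.95

The City of Elkbury, January 1 – August 20, 2004: 233 days → $151500 × 3.8% × 233/366 = $3664.9754
Fairland Parish, August 21 – December 31, 2004: 133 days → $151500 × 4.65% × 133/366 = $2559.9775
Total = $6224.9529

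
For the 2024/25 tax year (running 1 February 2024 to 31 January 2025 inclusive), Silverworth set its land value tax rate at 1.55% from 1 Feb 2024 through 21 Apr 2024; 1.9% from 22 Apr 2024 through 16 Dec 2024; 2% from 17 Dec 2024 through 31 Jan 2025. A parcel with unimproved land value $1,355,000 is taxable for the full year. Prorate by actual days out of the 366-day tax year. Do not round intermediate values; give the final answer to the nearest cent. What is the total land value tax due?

1 Feb – 21 Apr 2024: 81 days at 1.55% → $1,355,000 × 1.55% × 81/366 = $4,648.0943
22 Apr – 16 Dec 2024: 239 days at 1.9% → $1,355,000 × 1.9% × 239/366 = $16,811.6257
17 Dec 2024 – 31 Jan 2025: 46 days at 2% → $1,355,000 × 2% × 46/366 = $3,406.0109
Total = $24,865.7309

$24,865.73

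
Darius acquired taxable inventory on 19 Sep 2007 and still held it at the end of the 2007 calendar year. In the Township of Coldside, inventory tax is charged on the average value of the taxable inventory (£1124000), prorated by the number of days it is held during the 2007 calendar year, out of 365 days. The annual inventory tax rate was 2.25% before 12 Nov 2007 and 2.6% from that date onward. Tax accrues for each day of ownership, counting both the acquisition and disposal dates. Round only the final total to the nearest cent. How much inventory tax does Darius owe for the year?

19 Sep – 11 Nov 2007: 54 days at 2.25% → £1124000 × 2.25% × 54/365 = £3741.5342
12 Nov – 31 Dec 2007: 50 days at 2.6% → £1124000 × 2.6% × 50/365 = £4003.2877
Total = £7744.8219

£7744.82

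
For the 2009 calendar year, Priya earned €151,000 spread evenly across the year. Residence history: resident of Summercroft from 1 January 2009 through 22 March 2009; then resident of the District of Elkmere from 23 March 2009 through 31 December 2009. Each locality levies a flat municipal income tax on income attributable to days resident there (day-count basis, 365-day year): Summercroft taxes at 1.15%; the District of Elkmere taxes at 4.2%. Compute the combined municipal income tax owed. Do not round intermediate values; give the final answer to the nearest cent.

Summercroft, 1 January – 22 March 2009: 81 days → €151,000 × 1.15% × 81/365 = €385.3603
The District of Elkmere, 23 March – 31 December 2009: 284 days → €151,000 × 4.2% × 284/365 = €4,934.5973
Total = €5,319.9575

€5,319.96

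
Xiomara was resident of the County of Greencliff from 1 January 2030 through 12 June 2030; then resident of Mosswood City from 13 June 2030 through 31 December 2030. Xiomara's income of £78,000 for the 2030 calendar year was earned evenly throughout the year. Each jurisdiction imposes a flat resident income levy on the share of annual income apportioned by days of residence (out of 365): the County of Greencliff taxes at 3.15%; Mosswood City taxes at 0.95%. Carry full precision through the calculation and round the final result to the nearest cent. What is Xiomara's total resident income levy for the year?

£1,507.32

The County of Greencliff, 1 January – 12 June 2030: 163 days → £78,000 × 3.15% × 163/365 = £1,097.2356
Mosswood City, 13 June – 31 December 2030: 202 days → £78,000 × 0.95% × 202/365 = £410.0877
Total = £1,507.3233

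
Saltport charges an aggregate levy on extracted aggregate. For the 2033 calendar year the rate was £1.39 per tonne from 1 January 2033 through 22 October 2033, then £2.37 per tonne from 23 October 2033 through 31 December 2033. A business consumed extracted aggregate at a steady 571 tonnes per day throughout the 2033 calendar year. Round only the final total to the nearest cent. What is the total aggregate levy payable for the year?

£328,867.45

1 January – 22 October 2033: 295 days × 571 tonnes/day = 168,445 tonnes at £1.39/tonne → £234,138.55
23 October – 31 December 2033: 70 days × 571 tonnes/day = 39,970 tonnes at £2.37/tonne → £94,728.90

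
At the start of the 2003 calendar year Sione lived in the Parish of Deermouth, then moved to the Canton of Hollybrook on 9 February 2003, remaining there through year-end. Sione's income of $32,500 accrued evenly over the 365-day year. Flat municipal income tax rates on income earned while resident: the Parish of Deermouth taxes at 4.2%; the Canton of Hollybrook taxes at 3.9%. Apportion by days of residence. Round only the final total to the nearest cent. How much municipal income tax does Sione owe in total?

The Parish of Deermouth, 1 January – 8 February 2003: 39 days → $32,500 × 4.2% × 39/365 = $145.8493
The Canton of Hollybrook, 9 February – 31 December 2003: 326 days → $32,500 × 3.9% × 326/365 = $1,132.0685
Total = $1,277.9178

$1,277.92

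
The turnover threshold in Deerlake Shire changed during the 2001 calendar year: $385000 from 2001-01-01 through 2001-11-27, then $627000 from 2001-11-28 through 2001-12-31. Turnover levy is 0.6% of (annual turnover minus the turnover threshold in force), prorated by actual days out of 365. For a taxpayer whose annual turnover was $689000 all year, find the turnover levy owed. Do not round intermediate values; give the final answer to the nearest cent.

$1688.75

2001-01-01 to 2001-11-27: 331 days, exemption $385000 → ($689000 − $385000) × 0.6% × 331/365 = $1654.0932
2001-11-28 to 2001-12-31: 34 days, exemption $627000 → ($689000 − $627000) × 0.6% × 34/365 = $34.6521
Total = $1688.7452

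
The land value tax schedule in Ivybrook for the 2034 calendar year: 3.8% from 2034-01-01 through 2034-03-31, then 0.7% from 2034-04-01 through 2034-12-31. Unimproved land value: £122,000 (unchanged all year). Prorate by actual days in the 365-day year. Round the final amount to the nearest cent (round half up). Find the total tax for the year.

2034-01-01 to 2034-03-31: 90 days at 3.8% → £122,000 × 3.8% × 90/365 = £1,143.1233
2034-04-01 to 2034-12-31: 275 days at 0.7% → £122,000 × 0.7% × 275/365 = £643.4247
Total = £1,786.5479

£1,786.55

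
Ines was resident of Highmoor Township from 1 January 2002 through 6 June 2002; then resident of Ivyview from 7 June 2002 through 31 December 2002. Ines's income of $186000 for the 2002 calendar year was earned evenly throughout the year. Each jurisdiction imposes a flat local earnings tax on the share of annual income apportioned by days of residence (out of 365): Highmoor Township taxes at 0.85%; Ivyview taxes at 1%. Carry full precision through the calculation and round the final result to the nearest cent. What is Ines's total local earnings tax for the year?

Highmoor Township, 1 January – 6 June 2002: 157 days → $186000 × 0.85% × 157/365 = $680.0466
Ivyview, 7 June – 31 December 2002: 208 days → $186000 × 1% × 208/365 = $1059.9452
Total = $1739.9918

$1739.99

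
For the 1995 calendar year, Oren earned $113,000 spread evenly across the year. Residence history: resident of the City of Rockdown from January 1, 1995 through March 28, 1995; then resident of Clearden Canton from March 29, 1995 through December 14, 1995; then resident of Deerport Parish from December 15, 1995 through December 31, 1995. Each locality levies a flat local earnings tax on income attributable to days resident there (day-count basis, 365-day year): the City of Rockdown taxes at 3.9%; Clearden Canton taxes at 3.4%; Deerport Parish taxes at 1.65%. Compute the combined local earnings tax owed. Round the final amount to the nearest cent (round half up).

$3,884.57

The City of Rockdown, January 1 – March 28, 1995: 87 days → $113,000 × 3.9% × 87/365 = $1,050.4356
Clearden Canton, March 29 – December 14, 1995: 261 days → $113,000 × 3.4% × 261/365 = $2,747.2932
Deerport Parish, December 15 – December 31, 1995: 17 days → $113,000 × 1.65% × 17/365 = $86.8397
Total = $3,884.5685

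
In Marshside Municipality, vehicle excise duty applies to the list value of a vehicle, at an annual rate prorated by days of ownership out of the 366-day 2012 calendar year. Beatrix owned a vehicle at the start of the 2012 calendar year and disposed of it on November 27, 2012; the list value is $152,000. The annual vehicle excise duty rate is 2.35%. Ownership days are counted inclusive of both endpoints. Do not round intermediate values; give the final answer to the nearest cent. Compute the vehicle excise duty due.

Days held (January 1 – November 27, 2012): 332 out of 366
Tax = $152,000 × 2.35% × 332/366 = $3,240.1749

$3,240.17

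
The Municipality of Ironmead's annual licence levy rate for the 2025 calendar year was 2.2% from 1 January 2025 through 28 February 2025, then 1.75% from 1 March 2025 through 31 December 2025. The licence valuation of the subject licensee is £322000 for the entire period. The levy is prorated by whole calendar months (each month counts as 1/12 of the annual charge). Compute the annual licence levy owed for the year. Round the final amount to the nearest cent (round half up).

£5876.50

1 January – 28 February 2025: 2 months at 2.2% → £322000 × 2.2% × 2/12 = £1180.6667
1 March – 31 December 2025: 10 months at 1.75% → £322000 × 1.75% × 10/12 = £4695.8333
Total = £5876.5000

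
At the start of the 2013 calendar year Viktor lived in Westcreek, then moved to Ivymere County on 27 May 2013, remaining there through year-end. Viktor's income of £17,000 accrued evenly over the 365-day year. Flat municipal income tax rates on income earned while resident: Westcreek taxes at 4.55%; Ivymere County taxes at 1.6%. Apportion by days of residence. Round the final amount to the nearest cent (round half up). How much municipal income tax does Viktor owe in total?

Westcreek, 1 Jan – 26 May 2013: 146 days → £17,000 × 4.55% × 146/365 = £309.4000
Ivymere County, 27 May – 31 Dec 2013: 219 days → £17,000 × 1.6% × 219/365 = £163.2000
Total = £472.6000

£472.60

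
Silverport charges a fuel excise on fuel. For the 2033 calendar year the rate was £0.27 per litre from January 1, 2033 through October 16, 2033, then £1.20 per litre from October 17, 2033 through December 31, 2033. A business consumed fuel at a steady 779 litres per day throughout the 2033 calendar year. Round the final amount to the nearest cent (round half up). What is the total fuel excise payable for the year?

£131,830.17

January 1 – October 16, 2033: 289 days × 779 litres/day = 225,131 litres at £0.27/litre → £60,785.37
October 17 – December 31, 2033: 76 days × 779 litres/day = 59,204 litres at £1.20/litre → £71,044.80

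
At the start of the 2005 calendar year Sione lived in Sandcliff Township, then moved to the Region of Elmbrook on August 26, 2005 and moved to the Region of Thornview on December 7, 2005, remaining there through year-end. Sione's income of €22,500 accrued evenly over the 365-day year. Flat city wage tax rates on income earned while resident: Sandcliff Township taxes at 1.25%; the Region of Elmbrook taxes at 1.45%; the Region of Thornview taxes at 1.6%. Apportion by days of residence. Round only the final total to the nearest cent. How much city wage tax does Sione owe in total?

€299.34

Sandcliff Township, January 1 – August 25, 2005: 237 days → €22,500 × 1.25% × 237/365 = €182.6199
The Region of Elmbrook, August 26 – December 6, 2005: 103 days → €22,500 × 1.45% × 103/365 = €92.0651
The Region of Thornview, December 7 – December 31, 2005: 25 days → €22,500 × 1.6% × 25/365 = €24.6575
Total = €299.3425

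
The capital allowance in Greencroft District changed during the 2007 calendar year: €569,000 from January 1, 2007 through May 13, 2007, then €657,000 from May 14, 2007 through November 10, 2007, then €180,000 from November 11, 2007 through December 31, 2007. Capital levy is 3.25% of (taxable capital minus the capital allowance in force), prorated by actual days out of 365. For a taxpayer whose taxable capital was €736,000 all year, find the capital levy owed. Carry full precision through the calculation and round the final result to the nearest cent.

€5,775.74

January 1 – May 13, 2007: 133 days, exemption €569,000 → (€736,000 − €569,000) × 3.25% × 133/365 = €1,977.6918
May 14 – November 10, 2007: 181 days, exemption €657,000 → (€736,000 − €657,000) × 3.25% × 181/365 = €1,273.1986
November 11 – December 31, 2007: 51 days, exemption €180,000 → (€736,000 − €180,000) × 3.25% × 51/365 = €2,524.8493
Total = €5,775.7397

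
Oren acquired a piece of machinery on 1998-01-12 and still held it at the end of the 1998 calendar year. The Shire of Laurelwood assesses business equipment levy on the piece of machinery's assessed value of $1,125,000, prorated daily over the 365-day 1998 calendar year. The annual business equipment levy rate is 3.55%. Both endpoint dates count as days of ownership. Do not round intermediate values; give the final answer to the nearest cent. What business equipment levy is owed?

$38,733.90

Days held (1998-01-12 to 1998-12-31): 354 out of 365
Tax = $1,125,000 × 3.55% × 354/365 = $38,733.9041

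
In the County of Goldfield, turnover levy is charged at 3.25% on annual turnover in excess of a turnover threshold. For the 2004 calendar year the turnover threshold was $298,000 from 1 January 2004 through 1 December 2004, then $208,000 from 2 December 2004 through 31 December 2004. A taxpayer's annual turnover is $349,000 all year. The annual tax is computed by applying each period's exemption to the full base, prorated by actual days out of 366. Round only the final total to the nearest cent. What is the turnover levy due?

1 January – 1 December 2004: 336 days, exemption $298,000 → ($349,000 − $298,000) × 3.25% × 336/366 = $1,521.6393
2 December – 31 December 2004: 30 days, exemption $208,000 → ($349,000 − $208,000) × 3.25% × 30/366 = $375.6148
Total = $1,897.2541

$1,897.25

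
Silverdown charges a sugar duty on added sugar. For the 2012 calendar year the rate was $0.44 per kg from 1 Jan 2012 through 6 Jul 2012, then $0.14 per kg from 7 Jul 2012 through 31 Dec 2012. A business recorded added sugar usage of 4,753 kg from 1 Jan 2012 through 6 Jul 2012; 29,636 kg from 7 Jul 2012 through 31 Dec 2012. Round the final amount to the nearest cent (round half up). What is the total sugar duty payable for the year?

$6240.36

1 Jan – 6 Jul 2012: 4,753 kg at $0.44/kg → $2091.32
7 Jul – 31 Dec 2012: 29,636 kg at $0.14/kg → $4149.04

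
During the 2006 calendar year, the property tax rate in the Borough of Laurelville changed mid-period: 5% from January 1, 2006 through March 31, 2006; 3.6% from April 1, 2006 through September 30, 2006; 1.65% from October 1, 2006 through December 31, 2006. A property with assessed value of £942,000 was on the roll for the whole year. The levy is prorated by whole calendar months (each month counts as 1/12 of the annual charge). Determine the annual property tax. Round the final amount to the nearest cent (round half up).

January 1 – March 31, 2006: 3 months at 5% → £942,000 × 5% × 3/12 = £11,775.0000
April 1 – September 30, 2006: 6 months at 3.6% → £942,000 × 3.6% × 6/12 = £16,956.0000
October 1 – December 31, 2006: 3 months at 1.65% → £942,000 × 1.65% × 3/12 = £3,885.7500
Total = £32,616.7500

£32,616.75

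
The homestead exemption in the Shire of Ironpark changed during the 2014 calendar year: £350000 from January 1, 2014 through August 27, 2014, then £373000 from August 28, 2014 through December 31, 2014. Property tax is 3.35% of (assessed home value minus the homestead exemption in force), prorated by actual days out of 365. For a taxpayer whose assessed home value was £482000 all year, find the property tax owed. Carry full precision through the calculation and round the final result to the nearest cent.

£4156.02

January 1 – August 27, 2014: 239 days, exemption £350000 → (£482000 − £350000) × 3.35% × 239/365 = £2895.5014
August 28 – December 31, 2014: 126 days, exemption £373000 → (£482000 − £373000) × 3.35% × 126/365 = £1260.5178
Total = £4156.0192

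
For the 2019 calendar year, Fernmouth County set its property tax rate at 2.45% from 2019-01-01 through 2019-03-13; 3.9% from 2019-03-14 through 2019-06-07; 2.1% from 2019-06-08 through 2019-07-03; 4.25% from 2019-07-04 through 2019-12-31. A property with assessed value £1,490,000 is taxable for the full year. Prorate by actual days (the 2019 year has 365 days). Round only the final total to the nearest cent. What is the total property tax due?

2019-01-01 to 2019-03-13: 72 days at 2.45% → £1,490,000 × 2.45% × 72/365 = £7,200.9863
2019-03-14 to 2019-06-07: 86 days at 3.9% → £1,490,000 × 3.9% × 86/365 = £13,691.6712
2019-06-08 to 2019-07-03: 26 days at 2.1% → £1,490,000 × 2.1% × 26/365 = £2,228.8767
2019-07-04 to 2019-12-31: 181 days at 4.25% → £1,490,000 × 4.25% × 181/365 = £31,402.2603
Total = £54,523.7945

£54,523.79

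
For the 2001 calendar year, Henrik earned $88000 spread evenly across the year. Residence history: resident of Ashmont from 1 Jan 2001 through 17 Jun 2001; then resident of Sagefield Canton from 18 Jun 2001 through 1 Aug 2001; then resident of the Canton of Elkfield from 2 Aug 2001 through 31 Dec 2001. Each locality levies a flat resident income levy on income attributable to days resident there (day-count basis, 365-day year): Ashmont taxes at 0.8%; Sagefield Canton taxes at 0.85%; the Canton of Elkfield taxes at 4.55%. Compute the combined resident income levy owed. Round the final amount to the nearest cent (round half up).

$2083.67

Ashmont, 1 Jan – 17 Jun 2001: 168 days → $88000 × 0.8% × 168/365 = $324.0329
Sagefield Canton, 18 Jun – 1 Aug 2001: 45 days → $88000 × 0.85% × 45/365 = $92.2192
The Canton of Elkfield, 2 Aug – 31 Dec 2001: 152 days → $88000 × 4.55% × 152/365 = $1667.4192
Total = $2083.6712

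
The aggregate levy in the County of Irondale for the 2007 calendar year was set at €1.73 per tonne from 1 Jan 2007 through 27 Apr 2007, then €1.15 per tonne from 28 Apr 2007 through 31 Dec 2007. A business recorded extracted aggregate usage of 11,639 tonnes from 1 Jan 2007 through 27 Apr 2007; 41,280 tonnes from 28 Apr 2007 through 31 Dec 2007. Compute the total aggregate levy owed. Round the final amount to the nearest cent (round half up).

€67,607.47

1 Jan – 27 Apr 2007: 11,639 tonnes at €1.73/tonne → €20,135.47
28 Apr – 31 Dec 2007: 41,280 tonnes at €1.15/tonne → €47,472.00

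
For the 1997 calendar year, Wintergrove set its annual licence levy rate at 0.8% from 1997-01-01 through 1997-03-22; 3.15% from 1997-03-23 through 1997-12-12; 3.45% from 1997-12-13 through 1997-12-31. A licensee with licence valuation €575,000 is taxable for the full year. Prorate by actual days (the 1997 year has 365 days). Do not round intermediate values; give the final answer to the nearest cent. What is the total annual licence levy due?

€15,203.63

1997-01-01 to 1997-03-22: 81 days at 0.8% → €575,000 × 0.8% × 81/365 = €1,020.8219
1997-03-23 to 1997-12-12: 265 days at 3.15% → €575,000 × 3.15% × 265/365 = €13,150.1712
1997-12-13 to 1997-12-31: 19 days at 3.45% → €575,000 × 3.45% × 19/365 = €1,032.6370
Total = €15,203.6301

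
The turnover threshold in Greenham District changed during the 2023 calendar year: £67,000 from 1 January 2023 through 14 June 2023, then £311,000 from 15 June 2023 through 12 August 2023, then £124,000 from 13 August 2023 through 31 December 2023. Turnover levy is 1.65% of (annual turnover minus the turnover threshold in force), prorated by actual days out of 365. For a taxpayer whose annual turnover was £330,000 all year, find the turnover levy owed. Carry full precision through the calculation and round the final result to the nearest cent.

£3,325.41

1 January – 14 June 2023: 165 days, exemption £67,000 → (£330,000 − £67,000) × 1.65% × 165/365 = £1,961.6918
15 June – 12 August 2023: 59 days, exemption £311,000 → (£330,000 − £311,000) × 1.65% × 59/365 = £50.6753
13 August – 31 December 2023: 141 days, exemption £124,000 → (£330,000 − £124,000) × 1.65% × 141/365 = £1,313.0384
Total = £3,325.4055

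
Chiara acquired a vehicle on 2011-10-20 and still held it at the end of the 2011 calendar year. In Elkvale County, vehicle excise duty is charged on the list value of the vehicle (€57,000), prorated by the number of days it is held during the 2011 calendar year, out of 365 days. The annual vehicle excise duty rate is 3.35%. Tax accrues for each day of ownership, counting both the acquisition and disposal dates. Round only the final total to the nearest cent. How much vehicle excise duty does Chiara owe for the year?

€381.90

Days held (2011-10-20 to 2011-12-31): 73 out of 365
Tax = €57,000 × 3.35% × 73/365 = €381.9000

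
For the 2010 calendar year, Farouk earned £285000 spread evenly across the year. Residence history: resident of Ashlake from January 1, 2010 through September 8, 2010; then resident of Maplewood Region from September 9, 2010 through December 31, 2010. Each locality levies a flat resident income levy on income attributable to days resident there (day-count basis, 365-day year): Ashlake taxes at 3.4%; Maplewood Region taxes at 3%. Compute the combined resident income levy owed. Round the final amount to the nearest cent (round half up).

£9333.95

Ashlake, January 1 – September 8, 2010: 251 days → £285000 × 3.4% × 251/365 = £6663.5342
Maplewood Region, September 9 – December 31, 2010: 114 days → £285000 × 3% × 114/365 = £2670.4110
Total = £9333.9452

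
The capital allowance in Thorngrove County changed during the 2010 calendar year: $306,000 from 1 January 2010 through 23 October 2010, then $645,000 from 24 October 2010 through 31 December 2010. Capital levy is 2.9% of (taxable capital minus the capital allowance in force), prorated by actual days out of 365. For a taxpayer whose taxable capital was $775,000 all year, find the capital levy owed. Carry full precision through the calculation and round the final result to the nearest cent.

$11,742.54

1 January – 23 October 2010: 296 days, exemption $306,000 → ($775,000 − $306,000) × 2.9% × 296/365 = $11,029.8521
24 October – 31 December 2010: 69 days, exemption $645,000 → ($775,000 − $645,000) × 2.9% × 69/365 = $712.6849
Total = $11,742.5370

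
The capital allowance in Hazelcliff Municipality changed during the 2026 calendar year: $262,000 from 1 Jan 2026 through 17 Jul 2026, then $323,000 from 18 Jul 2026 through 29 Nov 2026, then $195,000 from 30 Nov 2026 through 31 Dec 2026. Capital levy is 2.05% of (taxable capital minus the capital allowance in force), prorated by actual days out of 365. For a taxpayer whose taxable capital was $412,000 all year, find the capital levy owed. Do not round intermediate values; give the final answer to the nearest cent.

1 Jan – 17 Jul 2026: 198 days, exemption $262,000 → ($412,000 − $262,000) × 2.05% × 198/365 = $1,668.0822
18 Jul – 29 Nov 2026: 135 days, exemption $323,000 → ($412,000 − $323,000) × 2.05% × 135/365 = $674.8151
30 Nov – 31 Dec 2026: 32 days, exemption $195,000 → ($412,000 − $195,000) × 2.05% × 32/365 = $390.0055
Total = $2,732.9027

$2,732.90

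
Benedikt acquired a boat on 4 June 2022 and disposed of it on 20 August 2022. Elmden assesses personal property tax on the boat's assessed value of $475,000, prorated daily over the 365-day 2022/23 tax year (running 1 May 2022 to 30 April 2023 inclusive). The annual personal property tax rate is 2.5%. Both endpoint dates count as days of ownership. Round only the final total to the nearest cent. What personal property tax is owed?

$2,537.67

Days held (4 June – 20 August 2022): 78 out of 365
Tax = $475,000 × 2.5% × 78/365 = $2,537.6712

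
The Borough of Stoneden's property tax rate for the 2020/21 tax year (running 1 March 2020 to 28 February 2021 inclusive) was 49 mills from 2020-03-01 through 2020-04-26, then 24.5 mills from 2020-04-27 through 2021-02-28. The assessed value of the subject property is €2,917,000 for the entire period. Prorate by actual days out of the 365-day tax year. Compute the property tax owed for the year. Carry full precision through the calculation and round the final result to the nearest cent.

€82,627.02

2020-03-01 to 2020-04-26: 57 days at 49 mills → €2,917,000 × 4.9% × 57/365 = €22,321.0438
2020-04-27 to 2021-02-28: 308 days at 24.5 mills → €2,917,000 × 2.45% × 308/365 = €60,305.9781
Total = €82,627.0219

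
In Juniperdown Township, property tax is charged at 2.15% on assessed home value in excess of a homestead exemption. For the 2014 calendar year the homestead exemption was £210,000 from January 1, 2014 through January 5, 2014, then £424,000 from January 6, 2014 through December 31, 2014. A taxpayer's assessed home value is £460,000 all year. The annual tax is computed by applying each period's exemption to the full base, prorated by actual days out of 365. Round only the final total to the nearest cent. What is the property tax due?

January 1 – January 5, 2014: 5 days, exemption £210,000 → (£460,000 − £210,000) × 2.15% × 5/365 = £73.6301
January 6 – December 31, 2014: 360 days, exemption £424,000 → (£460,000 − £424,000) × 2.15% × 360/365 = £763.3973
Total = £837.0274

£837.03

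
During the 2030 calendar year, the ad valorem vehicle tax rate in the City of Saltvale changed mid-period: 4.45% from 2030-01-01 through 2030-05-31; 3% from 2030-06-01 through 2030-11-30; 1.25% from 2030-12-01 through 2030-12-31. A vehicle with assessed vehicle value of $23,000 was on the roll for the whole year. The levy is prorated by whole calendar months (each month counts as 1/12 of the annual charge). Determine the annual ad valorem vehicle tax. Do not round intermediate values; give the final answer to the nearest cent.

2030-01-01 to 2030-05-31: 5 months at 4.45% → $23,000 × 4.45% × 5/12 = $426.4583
2030-06-01 to 2030-11-30: 6 months at 3% → $23,000 × 3% × 6/12 = $345.0000
2030-12-01 to 2030-12-31: 1 month at 1.25% → $23,000 × 1.25% × 1/12 = $23.9583
Total = $795.4167

$795.42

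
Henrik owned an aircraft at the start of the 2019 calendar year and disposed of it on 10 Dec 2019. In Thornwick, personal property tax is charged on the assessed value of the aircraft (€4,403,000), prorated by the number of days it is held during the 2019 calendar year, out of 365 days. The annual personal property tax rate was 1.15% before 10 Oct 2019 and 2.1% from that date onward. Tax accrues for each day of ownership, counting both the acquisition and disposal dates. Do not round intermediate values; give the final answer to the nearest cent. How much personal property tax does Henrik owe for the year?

€54,826.40

1 Jan – 9 Oct 2019: 282 days at 1.15% → €4,403,000 × 1.15% × 282/365 = €39,120.3534
10 Oct – 10 Dec 2019: 62 days at 2.1% → €4,403,000 × 2.1% × 62/365 = €15,706.0438
Total = €54,826.3973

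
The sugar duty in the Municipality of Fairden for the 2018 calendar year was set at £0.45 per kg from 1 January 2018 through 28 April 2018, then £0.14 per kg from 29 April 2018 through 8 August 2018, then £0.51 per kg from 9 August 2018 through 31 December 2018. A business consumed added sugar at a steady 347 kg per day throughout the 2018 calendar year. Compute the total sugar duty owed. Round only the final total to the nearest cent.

£49,041.51

1 January – 28 April 2018: 118 days × 347 kg/day = 40,946 kg at £0.45/kg → £18,425.70
29 April – 8 August 2018: 102 days × 347 kg/day = 35,394 kg at £0.14/kg → £4,955.16
9 August – 31 December 2018: 145 days × 347 kg/day = 50,315 kg at £0.51/kg → £25,660.65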